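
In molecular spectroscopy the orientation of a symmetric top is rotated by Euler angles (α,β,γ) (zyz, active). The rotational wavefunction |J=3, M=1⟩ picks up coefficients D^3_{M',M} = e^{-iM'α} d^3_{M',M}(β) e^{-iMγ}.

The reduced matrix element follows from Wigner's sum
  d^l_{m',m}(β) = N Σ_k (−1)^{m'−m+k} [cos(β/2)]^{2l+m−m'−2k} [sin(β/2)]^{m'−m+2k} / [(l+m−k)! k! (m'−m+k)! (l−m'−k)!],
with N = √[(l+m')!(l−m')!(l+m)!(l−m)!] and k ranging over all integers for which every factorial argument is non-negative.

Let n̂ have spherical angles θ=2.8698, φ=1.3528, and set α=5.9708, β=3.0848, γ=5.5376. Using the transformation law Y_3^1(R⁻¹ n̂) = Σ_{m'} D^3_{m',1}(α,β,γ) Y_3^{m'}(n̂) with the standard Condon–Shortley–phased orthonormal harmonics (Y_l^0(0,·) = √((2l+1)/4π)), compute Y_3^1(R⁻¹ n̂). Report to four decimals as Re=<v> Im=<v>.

Need the full column D^3_{m',1} for m'=−3..3 at α=5.9708, β=3.0848, γ=5.5376.
cos(β/2)=0.028393, sin(β/2)=0.999597
d^3_{-3,1}: single k=4 term ⇒ +0.003117;  D = +0.003060-0.000594i
d^3_{-2,1}: k∈[3..4] ⇒ +0.000145 -0.089604 = -0.089460;  D = -0.088807-0.010782i
d^3_{-1,1}: k∈[2..4] ⇒ +0.000004 -0.006439 +0.997584 = +0.991149;  D = +0.899593+0.416062i
d^3_{0,1}: k∈[1..3] ⇒ +0.000000 -0.000238 +0.098156 = +0.097919;  D = +0.071940+0.066428i
d^3_{1,1}: k∈[0..2] ⇒ +0.000000 -0.000005 +0.004829 = +0.004824;  D = +0.002367+0.004203i
d^3_{2,1}: k∈[0..1] ⇒ -0.000000 +0.000145 = +0.000145;  D = +0.000029+0.000142i
d^3_{3,1}: single k=0 term ⇒ +0.000003;  D = -0.000000+0.000002i
Y_3^{m'}(θ=2.8698,φ=1.3528) and Σ D·Y over m':
  (+0.0031-0.0006i)·(-0.0049+0.0064i)  (-0.0888-0.0108i)·(+0.0643+0.0300i)  (+0.8996+0.4161i)·(+0.0683-0.3083i)  (+0.0719+0.0664i)·(-0.5894+0.0000i)  (+0.0024+0.0042i)·(-0.0683-0.3083i)  (+0.0000+0.0001i)·(+0.0643-0.0300i)  (-0.0000+0.0000i)·(+0.0049+0.0064i)
Y_3^1(R⁻¹ n̂) = +0.143049-0.292428i

Re=0.1430 Im=-0.2924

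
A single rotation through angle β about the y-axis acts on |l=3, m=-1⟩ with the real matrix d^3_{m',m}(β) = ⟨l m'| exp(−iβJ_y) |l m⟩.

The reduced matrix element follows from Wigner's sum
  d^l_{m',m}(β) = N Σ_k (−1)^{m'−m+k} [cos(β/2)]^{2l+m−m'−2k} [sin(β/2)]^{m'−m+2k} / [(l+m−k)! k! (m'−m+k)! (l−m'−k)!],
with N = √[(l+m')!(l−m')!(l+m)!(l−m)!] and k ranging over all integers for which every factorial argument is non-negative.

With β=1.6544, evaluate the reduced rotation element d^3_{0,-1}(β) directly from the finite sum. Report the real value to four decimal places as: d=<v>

d=0.4165

d^3_{0,-1}(β=1.6544) via Wigner's sum:
c=cos(1.6544/2)=0.676939, s=sin(1.6544/2)=0.736039; N=√[6·6·2·24]=41.569219
The bounds max(0,m−m')=0 and min(l+m,l−m')=2 give 3 terms
  k=0: (−1)^1·41.5692/(12)·0.6769^5·0.7360^1 = -0.362443
  k=1: (−1)^2·41.5692/(4)·0.6769^3·0.7360^3 = +1.285474
  k=2: (−1)^3·41.5692/(12)·0.6769^1·0.7360^5 = -0.506575
d^3_{0,-1}(1.6544) = -0.362443 +1.285474 -0.506575 = +0.416455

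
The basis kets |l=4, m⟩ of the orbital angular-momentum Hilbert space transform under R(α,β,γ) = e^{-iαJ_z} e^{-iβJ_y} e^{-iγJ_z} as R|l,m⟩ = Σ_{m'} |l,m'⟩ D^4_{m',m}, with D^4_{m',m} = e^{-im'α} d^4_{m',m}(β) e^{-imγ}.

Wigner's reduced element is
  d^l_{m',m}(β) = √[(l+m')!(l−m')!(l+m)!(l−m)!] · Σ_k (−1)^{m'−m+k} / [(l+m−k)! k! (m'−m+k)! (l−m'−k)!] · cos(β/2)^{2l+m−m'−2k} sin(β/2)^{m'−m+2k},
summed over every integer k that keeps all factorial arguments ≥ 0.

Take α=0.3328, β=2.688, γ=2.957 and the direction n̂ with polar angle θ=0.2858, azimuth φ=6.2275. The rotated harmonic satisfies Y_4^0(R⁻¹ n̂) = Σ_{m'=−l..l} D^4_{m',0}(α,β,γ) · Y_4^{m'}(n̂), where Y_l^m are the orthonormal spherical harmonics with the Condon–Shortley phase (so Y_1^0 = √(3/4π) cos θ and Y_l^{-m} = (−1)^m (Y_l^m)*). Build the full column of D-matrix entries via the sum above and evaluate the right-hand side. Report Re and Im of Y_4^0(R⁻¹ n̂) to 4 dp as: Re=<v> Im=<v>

Re=-0.2991 Im=0.0000

Need the full column D^4_{m',0} for m'=−4..4 at α=0.3328, β=2.688, γ=2.957.
cos(β/2)=0.224857, sin(β/2)=0.974392
d^4_{-4,0}: single k=4 term ⇒ +0.019280;  D = +0.004575+0.018729i
d^4_{-3,0}: k∈[3..4] ⇒ +0.006292 -0.118155 = -0.111863;  D = -0.060590-0.094032i
d^4_{-2,0}: k∈[2..4] ⇒ +0.001164 -0.058298 +0.410521 = +0.353388;  D = +0.277956+0.218228i
d^4_{-1,0}: k∈[1..4] ⇒ +0.000127 -0.014269 +0.267950 -0.838604 = -0.584796;  D = -0.552709-0.191047i
d^4_{0,0}: k∈[0..4] ⇒ +0.000007 -0.001963 +0.082959 -0.692364 +0.812585 = +0.201223;  D = +0.201223+0.000000i
d^4_{1,0}: k∈[0..3] ⇒ -0.000127 +0.014269 -0.267950 +0.838604 = +0.584796;  D = +0.552709-0.191047i
d^4_{2,0}: k∈[0..2] ⇒ +0.001164 -0.058298 +0.410521 = +0.353388;  D = +0.277956-0.218228i
d^4_{3,0}: k∈[0..1] ⇒ -0.006292 +0.118155 = +0.111863;  D = +0.060590-0.094032i
d^4_{4,0}: single k=0 term ⇒ +0.019280;  D = +0.004575-0.018729i
Y_4^{m'}(θ=0.2858,φ=6.2275) and Σ D·Y over m':
  (+0.0046+0.0187i)·(+0.0027+0.0006i)  (-0.0606-0.0940i)·(+0.0265+0.0045i)  (+0.2780+0.2182i)·(+0.1438+0.0161i)  (-0.5527-0.1910i)·(+0.4400+0.0245i)  (+0.2012+0.0000i)·(+0.5334+0.0000i)  (+0.5527-0.1910i)·(-0.4400+0.0245i)  (+0.2780-0.2182i)·(+0.1438-0.0161i)  (+0.0606-0.0940i)·(-0.0265+0.0045i)  (+0.0046-0.0187i)·(+0.0027-0.0006i)
Y_4^0(R⁻¹ n̂) = -0.299099-0.000000i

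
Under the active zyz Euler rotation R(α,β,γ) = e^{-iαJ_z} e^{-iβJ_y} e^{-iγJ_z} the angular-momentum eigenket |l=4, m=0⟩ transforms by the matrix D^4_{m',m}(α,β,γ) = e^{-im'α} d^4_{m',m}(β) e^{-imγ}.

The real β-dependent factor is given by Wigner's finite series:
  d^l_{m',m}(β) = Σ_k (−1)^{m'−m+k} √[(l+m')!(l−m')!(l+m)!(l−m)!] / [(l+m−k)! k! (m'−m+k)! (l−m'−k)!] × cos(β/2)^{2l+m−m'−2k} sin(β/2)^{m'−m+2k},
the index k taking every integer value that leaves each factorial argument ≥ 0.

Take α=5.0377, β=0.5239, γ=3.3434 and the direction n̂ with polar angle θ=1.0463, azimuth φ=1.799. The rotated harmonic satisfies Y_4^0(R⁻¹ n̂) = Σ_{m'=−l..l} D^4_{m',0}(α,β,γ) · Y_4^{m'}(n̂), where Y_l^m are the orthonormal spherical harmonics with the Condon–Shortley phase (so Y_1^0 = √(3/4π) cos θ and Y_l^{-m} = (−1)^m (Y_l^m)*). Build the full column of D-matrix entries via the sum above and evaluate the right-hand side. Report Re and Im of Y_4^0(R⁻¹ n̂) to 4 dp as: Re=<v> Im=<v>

Need the full column D^4_{m',0} for m'=−4..4 at α=5.0377, β=0.5239, γ=3.3434.
cos(β/2)=0.965887, sin(β/2)=0.258965
d^4_{-4,0}: single k=4 term ⇒ +0.032750;  D = +0.008721+0.031568i
d^4_{-3,0}: k∈[3..4] ⇒ +0.172749 -0.012418 = +0.160331;  D = -0.132791+0.089849i
d^4_{-2,0}: k∈[2..4] ⇒ +0.516606 -0.099028 +0.002669 = +0.420248;  D = -0.334394-0.254536i
d^4_{-1,0}: k∈[1..4] ⇒ +0.908320 -0.391758 +0.028161 -0.000337 = +0.544385;  D = +0.173987-0.515833i
d^4_{0,0}: k∈[0..4] ⇒ +0.757548 -0.871281 +0.140919 -0.004502 +0.000020 = +0.022704;  D = +0.022704+0.000000i
d^4_{1,0}: k∈[0..3] ⇒ -0.908320 +0.391758 -0.028161 +0.000337 = -0.544385;  D = -0.173987-0.515833i
d^4_{2,0}: k∈[0..2] ⇒ +0.516606 -0.099028 +0.002669 = +0.420248;  D = -0.334394+0.254536i
d^4_{3,0}: k∈[0..1] ⇒ -0.172749 +0.012418 = -0.160331;  D = +0.132791+0.089849i
d^4_{4,0}: single k=0 term ⇒ +0.032750;  D = +0.008721-0.031568i
Y_4^{m'}(θ=1.0463,φ=1.799) and Σ D·Y over m':
  (+0.0087+0.0316i)·(+0.1519-0.1965i)  (-0.1328+0.0898i)·(+0.2571+0.3149i)  (-0.3344-0.2545i)·(-0.1700+0.0834i)  (+0.1740-0.5158i)·(+0.0577+0.2486i)  (+0.0227+0.0000i)·(-0.2457+0.0000i)  (-0.1740-0.5158i)·(-0.0577+0.2486i)  (-0.3344+0.2545i)·(-0.1700-0.0834i)  (+0.1328+0.0898i)·(-0.2571+0.3149i)  (+0.0087-0.0316i)·(+0.1519+0.1965i)
Y_4^0(R⁻¹ n̂) = +0.317335+0.000000i

Re=0.3173 Im=0.0000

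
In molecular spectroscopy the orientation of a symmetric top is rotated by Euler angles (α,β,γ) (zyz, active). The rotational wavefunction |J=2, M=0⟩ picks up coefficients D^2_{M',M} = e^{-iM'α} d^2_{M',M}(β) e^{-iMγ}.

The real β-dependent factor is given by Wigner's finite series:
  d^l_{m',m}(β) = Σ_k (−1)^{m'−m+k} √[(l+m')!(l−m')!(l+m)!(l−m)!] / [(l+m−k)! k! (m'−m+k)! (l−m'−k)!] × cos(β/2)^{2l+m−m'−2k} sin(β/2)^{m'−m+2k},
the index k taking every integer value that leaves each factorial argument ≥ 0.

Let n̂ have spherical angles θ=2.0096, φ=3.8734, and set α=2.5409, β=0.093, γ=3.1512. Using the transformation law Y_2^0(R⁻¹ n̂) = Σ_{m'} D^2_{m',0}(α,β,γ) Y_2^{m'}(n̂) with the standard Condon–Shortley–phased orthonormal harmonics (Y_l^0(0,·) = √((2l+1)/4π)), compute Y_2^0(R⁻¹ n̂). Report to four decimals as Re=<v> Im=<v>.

Need the full column D^2_{m',0} for m'=−2..2 at α=2.5409, β=0.093, γ=3.1512.
cos(β/2)=0.998919, sin(β/2)=0.046483
d^2_{-2,0}: single k=2 term ⇒ +0.005281;  D = +0.001907-0.004925i
d^2_{-1,0}: k∈[1..2] ⇒ +0.113491 -0.000246 = +0.113246;  D = -0.093421+0.064008i
d^2_{0,0}: k∈[0..2] ⇒ +0.995683 -0.008624 +0.000005 = +0.987064;  D = +0.987064+0.000000i
d^2_{1,0}: k∈[0..1] ⇒ -0.113491 +0.000246 = -0.113246;  D = +0.093421+0.064008i
d^2_{2,0}: single k=0 term ⇒ +0.005281;  D = +0.001907+0.004925i
Y_2^{m'}(θ=2.0096,φ=3.8734) and Σ D·Y over m':
  (+0.0019-0.0049i)·(+0.0339-0.3147i)  (-0.0934+0.0640i)·(+0.2211-0.1985i)  (+0.9871+0.0000i)·(-0.1446+0.0000i)  (+0.0934+0.0640i)·(-0.2211-0.1985i)  (+0.0019+0.0049i)·(+0.0339+0.3147i)
Y_2^0(R⁻¹ n̂) = -0.161589-0.000000i

Re=-0.1616 Im=0.0000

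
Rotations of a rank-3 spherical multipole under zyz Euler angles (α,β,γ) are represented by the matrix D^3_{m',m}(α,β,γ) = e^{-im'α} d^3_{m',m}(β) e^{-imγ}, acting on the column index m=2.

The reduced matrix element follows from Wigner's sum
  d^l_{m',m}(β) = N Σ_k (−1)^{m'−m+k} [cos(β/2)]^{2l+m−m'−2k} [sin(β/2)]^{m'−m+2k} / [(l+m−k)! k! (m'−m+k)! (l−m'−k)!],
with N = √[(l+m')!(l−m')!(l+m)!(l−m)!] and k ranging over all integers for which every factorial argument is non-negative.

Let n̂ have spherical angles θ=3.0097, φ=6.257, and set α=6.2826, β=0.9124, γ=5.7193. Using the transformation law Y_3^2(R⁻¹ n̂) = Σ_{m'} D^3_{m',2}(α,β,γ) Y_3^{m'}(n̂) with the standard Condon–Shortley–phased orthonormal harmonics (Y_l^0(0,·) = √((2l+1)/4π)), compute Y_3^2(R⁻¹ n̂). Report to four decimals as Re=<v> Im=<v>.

Re=-0.1673 Im=-0.3455

Need the full column D^3_{m',2} for m'=−3..3 at α=6.2826, β=0.9124, γ=5.7193.
cos(β/2)=0.897733, sin(β/2)=0.440540
d^3_{-3,2}: single k=5 term ⇒ +0.036488;  D = +0.015699+0.032938i
d^3_{-2,2}: k∈[4..5] ⇒ +0.151777 -0.007310 = +0.144467;  D = +0.062082+0.130447i
d^3_{-1,2}: k∈[3..4] ⇒ +0.391226 -0.047106 = +0.344120;  D = +0.147698+0.310812i
d^3_{0,2}: k∈[2..3] ⇒ +0.690430 -0.166263 = +0.524167;  D = +0.224697+0.473564i
d^3_{1,2}: k∈[1..2] ⇒ +0.812309 -0.391226 = +0.421083;  D = +0.180285+0.380537i
d^3_{2,2}: k∈[0..1] ⇒ +0.523460 -0.630274 = -0.106814;  D = -0.045676-0.096556i
d^3_{3,2}: single k=0 term ⇒ -0.629212;  D = -0.268729-0.568940i
Y_3^{m'}(θ=3.0097,φ=6.257) and Σ D·Y over m':
  (+0.0157+0.0329i)·(+0.0009+0.0001i)  (+0.0621+0.1304i)·(-0.0175-0.0009i)  (+0.1477+0.3108i)·(+0.1663+0.0044i)  (+0.2247+0.4736i)·(-0.7079+0.0000i)  (+0.1803+0.3805i)·(-0.1663+0.0044i)  (-0.0457-0.0966i)·(-0.0175+0.0009i)  (-0.2687-0.5689i)·(-0.0009+0.0001i)
Y_3^2(R⁻¹ n̂) = -0.167258-0.345533i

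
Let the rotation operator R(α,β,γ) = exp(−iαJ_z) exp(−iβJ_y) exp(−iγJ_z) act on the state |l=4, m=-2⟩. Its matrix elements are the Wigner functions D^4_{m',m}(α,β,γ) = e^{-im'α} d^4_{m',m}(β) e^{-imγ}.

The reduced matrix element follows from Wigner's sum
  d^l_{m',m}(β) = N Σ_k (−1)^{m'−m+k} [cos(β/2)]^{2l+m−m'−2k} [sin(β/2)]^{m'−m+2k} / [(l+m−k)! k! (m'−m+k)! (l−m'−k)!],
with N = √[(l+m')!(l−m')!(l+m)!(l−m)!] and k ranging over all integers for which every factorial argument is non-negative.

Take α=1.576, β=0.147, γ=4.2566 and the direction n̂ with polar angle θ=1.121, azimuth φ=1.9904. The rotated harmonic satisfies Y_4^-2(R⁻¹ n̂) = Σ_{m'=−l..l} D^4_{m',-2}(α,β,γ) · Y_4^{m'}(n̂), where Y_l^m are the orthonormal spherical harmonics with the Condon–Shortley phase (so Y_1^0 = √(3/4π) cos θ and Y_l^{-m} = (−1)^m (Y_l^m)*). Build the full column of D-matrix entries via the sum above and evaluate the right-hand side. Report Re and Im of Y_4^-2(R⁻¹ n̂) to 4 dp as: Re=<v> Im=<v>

Need the full column D^4_{m',-2} for m'=−4..4 at α=1.576, β=0.147, γ=4.2566.
cos(β/2)=0.997300, sin(β/2)=0.073434
d^4_{-4,-2}: single k=2 term ⇒ +0.028075;  D = -0.017654+0.021830i
d^4_{-3,-2}: k∈[1..2] ⇒ +0.269613 -0.004385 = +0.265228;  D = +0.207094+0.165705i
d^4_{-2,-2}: k∈[0..2] ⇒ +0.978604 -0.063669 +0.000431 = +0.915366;  D = +0.568161-0.717696i
d^4_{-1,-2}: k∈[0..2] ⇒ -0.305713 +0.008288 -0.000030 = -0.297455;  D = +0.234179+0.183412i
d^4_{0,-2}: k∈[0..2] ⇒ +0.050335 -0.000728 +0.000001 = +0.049609;  D = -0.030385+0.039214i
d^4_{1,-2}: k∈[0..2] ⇒ -0.005525 +0.000045 -0.000000 = -0.005480;  D = -0.004349-0.003334i
d^4_{2,-2}: k∈[0..2] ⇒ +0.000431 -0.000002 +0.000000 = +0.000430;  D = +0.000260-0.000342i
d^4_{3,-2}: k∈[0..1] ⇒ -0.000024 +0.000000 = -0.000024;  D = +0.000019+0.000014i
d^4_{4,-2}: single k=0 term ⇒ +0.000001;  D = -0.000000+0.000001i
Y_4^{m'}(θ=1.121,φ=1.9904) and Σ D·Y over m':
  (-0.0177+0.0218i)·(-0.0313-0.2894i)  (+0.2071+0.1657i)·(+0.3782+0.1220i)  (+0.5682-0.7177i)·(-0.0586+0.0653i)  (+0.2342+0.1834i)·(+0.1265+0.2836i)  (-0.0304+0.0392i)·(-0.1503+0.0000i)  (-0.0043-0.0033i)·(-0.1265+0.2836i)  (+0.0003-0.0003i)·(-0.0586-0.0653i)  (+0.0000+0.0000i)·(-0.3782+0.1220i)  (-0.0000+0.0000i)·(-0.0313+0.2894i)
Y_4^-2(R⁻¹ n̂) = +0.062156+0.254414i

Re=0.0622 Im=0.2544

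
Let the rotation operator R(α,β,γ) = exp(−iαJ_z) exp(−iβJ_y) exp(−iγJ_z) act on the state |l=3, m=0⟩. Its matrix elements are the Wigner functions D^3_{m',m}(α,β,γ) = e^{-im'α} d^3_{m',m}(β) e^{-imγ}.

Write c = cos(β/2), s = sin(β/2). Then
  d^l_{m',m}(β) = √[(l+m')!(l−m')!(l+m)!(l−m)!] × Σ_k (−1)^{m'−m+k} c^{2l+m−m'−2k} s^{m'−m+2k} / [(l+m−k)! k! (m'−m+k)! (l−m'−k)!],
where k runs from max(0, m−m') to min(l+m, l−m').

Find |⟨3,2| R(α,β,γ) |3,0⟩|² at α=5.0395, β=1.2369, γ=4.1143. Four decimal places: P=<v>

P=0.1604

First d^3_{2,0}(β=1.2369), then the phase factors e^{-i(2)α} and e^{-i(0)γ}:
Half-angle: c=0.814778, s=0.579773. N=√(120·1·6·6)=65.726707
The bounds max(0,m−m')=0 and min(l+m,l−m')=1 give 2 terms
  k=0: (−1)^2·65.7267/(12)·0.8148^4·0.5798^2 = +0.811398
  k=1: (−1)^3·65.7267/(12)·0.8148^2·0.5798^4 = -0.410838
d^3_{2,0}(1.2369) = +0.811398 -0.410838 = +0.400559
|D^3_{2,0}|² = |d^3_{2,0}(β)|² = (+0.400559)² = 0.160448 (the z-rotation phases have unit modulus)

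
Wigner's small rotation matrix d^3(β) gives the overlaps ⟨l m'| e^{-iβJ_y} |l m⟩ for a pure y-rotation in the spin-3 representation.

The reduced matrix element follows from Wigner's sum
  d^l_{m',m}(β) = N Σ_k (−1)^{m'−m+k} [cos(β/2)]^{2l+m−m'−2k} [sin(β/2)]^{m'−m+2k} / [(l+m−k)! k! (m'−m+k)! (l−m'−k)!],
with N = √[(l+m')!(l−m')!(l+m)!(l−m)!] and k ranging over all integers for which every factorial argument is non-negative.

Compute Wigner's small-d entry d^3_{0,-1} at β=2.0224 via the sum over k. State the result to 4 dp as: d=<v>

d=0.0186

d^3_{0,-1}(β=2.0224) via Wigner's sum:
With c≡cos(β/2)=0.530844 and s≡sin(β/2)=0.847469, N=[6·6·2·24]^{1/2}=41.569219
The bounds max(0,m−m')=0 and min(l+m,l−m')=2 give 3 terms
  k=0: (−1)^1·41.5692/(12)·0.5308^5·0.8475^1 = -0.123751
  k=1: (−1)^2·41.5692/(4)·0.5308^3·0.8475^3 = +0.946205
  k=2: (−1)^3·41.5692/(12)·0.5308^1·0.8475^5 = -0.803855
d^3_{0,-1}(2.0224) = -0.123751 +0.946205 -0.803855 = +0.018598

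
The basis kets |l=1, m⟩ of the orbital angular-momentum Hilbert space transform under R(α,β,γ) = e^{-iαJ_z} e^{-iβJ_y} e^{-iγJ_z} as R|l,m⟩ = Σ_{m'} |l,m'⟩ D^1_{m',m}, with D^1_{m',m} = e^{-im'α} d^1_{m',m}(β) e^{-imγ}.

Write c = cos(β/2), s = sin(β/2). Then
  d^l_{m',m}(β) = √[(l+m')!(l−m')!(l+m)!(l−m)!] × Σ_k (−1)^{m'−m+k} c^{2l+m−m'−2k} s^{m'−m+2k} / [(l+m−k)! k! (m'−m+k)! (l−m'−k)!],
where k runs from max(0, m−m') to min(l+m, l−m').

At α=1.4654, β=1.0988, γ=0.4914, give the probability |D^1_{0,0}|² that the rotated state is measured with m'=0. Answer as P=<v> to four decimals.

Split into d^1_{0,0}(β=1.0988) × two z-phases.
Half-angle: c=0.852838, s=0.522176. N=√(1·1·1·1)=1.000000
k∈{0,1} keeps every argument non-negative
  k=0: (−1)^0·1.0000/(1)·0.8528^2·0.5222^0 = +0.727333
  k=1: (−1)^1·1.0000/(1)·0.8528^0·0.5222^2 = -0.272667
d^1_{0,0}(1.0988) = +0.727333 -0.272667 = +0.454665
|D^1_{0,0}|² = |d^1_{0,0}(β)|² = (+0.454665)² = 0.206720 (the z-rotation phases have unit modulus)

P=0.2067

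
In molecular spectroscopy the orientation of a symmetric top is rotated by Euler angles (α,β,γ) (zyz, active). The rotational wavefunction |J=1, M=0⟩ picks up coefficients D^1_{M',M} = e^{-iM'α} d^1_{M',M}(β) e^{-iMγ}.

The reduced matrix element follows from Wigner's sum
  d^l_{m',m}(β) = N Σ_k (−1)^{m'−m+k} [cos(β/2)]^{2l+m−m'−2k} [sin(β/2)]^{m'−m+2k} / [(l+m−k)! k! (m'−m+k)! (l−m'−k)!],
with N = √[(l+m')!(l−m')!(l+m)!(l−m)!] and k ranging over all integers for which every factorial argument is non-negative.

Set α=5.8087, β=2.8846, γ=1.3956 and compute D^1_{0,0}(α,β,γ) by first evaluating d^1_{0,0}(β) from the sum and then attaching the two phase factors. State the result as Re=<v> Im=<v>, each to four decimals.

Re=-0.9672 Im=0.0000

First d^1_{0,0}(β=2.8846), then the phase factors e^{-i(0)α} and e^{-i(0)γ}:
c=cos(2.8846/2)=0.128143, s=sin(2.8846/2)=0.991756; N=√[1·1·1·1]=1.000000
k: max(0,(0)−(0))=0 … min(1+(0),1−(0))=1
  k=0: (−1)^0·1.0000/(1)·0.1281^2·0.9918^0 = +0.016421
  k=1: (−1)^1·1.0000/(1)·0.1281^0·0.9918^2 = -0.983579
d^1_{0,0}(2.8846) = +0.016421 -0.983579 = -0.967159
Phases: e^{-i·(0)·5.8087}=+1.000000+0.000000i, e^{-i·(0)·1.3956}=+1.000000+0.000000i ⇒ D=-0.967159+0.000000i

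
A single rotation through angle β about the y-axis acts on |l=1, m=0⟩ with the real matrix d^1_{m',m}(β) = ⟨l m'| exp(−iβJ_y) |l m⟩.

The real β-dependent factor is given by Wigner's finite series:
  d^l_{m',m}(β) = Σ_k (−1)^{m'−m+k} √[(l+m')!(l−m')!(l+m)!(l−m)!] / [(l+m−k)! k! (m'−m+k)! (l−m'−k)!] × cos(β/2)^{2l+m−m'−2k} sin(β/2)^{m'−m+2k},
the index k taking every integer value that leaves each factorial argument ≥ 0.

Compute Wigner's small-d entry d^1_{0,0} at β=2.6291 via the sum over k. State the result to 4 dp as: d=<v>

d^1_{0,0}(β=2.6291) via Wigner's sum:
With c≡cos(β/2)=0.253451 and s≡sin(β/2)=0.967348, N=[1·1·1·1]^{1/2}=1.000000
Admissible k: 0..1 (factorial args all ≥0)
  k=0: (−1)^0·1.0000/(1)·0.2535^2·0.9673^0 = +0.064238
  k=1: (−1)^1·1.0000/(1)·0.2535^0·0.9673^2 = -0.935762
d^1_{0,0}(2.6291) = +0.064238 -0.935762 = -0.871525

d=-0.8715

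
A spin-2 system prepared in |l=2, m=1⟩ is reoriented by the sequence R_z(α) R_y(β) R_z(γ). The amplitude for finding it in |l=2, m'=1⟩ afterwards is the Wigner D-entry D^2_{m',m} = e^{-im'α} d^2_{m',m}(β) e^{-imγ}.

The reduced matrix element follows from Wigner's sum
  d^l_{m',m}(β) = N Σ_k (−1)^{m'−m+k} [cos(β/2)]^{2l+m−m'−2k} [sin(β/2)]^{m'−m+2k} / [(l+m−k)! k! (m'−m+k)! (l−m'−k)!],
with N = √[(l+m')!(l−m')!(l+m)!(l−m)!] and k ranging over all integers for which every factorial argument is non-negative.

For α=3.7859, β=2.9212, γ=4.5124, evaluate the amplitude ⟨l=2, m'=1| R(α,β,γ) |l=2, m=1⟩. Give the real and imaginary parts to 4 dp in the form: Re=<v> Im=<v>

Re=0.0153 Im=0.0322

Split into d^2_{1,1}(β=2.9212) × two z-phases.
Half-angle: c=0.109973, s=0.993935. N=√(6·1·6·1)=6.000000
The bounds max(0,m−m')=0 and min(l+m,l−m')=1 give 2 terms
  k=0: (−1)^0·6.0000/(6)·0.1100^4·0.9939^0 = +0.000146
  k=1: (−1)^1·6.0000/(2)·0.1100^2·0.9939^2 = -0.035844
d^2_{1,1}(2.9212) = +0.000146 -0.035844 = -0.035697
Attach z-rotation phases: D = e^{-i(1)(3.7859)}·(-0.035697)·e^{-i(1)(4.5124)} = +0.015344+0.032231i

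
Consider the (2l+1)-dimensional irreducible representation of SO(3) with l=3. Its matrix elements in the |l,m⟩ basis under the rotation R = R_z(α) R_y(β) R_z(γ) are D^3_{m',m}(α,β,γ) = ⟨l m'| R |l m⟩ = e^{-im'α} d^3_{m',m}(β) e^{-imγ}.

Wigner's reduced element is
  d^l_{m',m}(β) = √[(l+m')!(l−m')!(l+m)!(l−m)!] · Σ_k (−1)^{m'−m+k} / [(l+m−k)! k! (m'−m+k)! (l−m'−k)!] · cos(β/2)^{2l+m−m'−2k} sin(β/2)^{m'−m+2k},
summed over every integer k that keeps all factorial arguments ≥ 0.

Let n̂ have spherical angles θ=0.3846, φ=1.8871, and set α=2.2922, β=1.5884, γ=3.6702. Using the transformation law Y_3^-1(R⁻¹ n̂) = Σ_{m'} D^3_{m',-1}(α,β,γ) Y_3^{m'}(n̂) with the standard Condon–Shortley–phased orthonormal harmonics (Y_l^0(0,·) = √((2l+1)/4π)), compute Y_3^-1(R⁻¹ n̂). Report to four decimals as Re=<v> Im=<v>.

Re=-0.1310 Im=-0.0510

Need the full column D^3_{m',-1} for m'=−3..3 at α=2.2922, β=1.5884, γ=3.6702.
cos(β/2)=0.700856, sin(β/2)=0.713303
d^3_{-3,-1}: single k=2 term ⇒ +0.475454;  D = -0.206281-0.428374i
d^3_{-2,-1}: k∈[1..2] ⇒ +0.381432 -0.790202 = -0.408770;  D = +0.159415-0.376404i
d^3_{-1,-1}: k∈[0..2] ⇒ +0.118514 -0.982093 +0.762966 = -0.100613;  D = -0.095480+0.031724i
d^3_{0,-1}: k∈[0..2] ⇒ -0.417838 +1.298434 -0.448322 = +0.432275;  D = -0.373274-0.218010i
d^3_{1,-1}: k∈[0..2] ⇒ +0.736570 -1.017287 +0.131718 = -0.149000;  D = -0.028549-0.146239i
d^3_{2,-1}: k∈[0..1] ⇒ -0.790202 +0.409260 = -0.380942;  D = -0.232536+0.301734i
d^3_{3,-1}: single k=0 term ⇒ +0.492492;  D = -0.491458+0.031895i
Y_3^{m'}(θ=0.3846,φ=1.8871) and Σ D·Y over m':
  (-0.2063-0.4284i)·(+0.0179+0.0128i)  (+0.1594-0.3764i)·(-0.1075+0.0788i)  (-0.0955+0.0317i)·(-0.1243-0.3798i)  (-0.3733-0.2180i)·(+0.4484+0.0000i)  (-0.0285-0.1462i)·(+0.1243-0.3798i)  (-0.2325+0.3017i)·(-0.1075-0.0788i)  (-0.4915+0.0319i)·(-0.0179+0.0128i)
Y_3^-1(R⁻¹ n̂) = -0.131011-0.051027i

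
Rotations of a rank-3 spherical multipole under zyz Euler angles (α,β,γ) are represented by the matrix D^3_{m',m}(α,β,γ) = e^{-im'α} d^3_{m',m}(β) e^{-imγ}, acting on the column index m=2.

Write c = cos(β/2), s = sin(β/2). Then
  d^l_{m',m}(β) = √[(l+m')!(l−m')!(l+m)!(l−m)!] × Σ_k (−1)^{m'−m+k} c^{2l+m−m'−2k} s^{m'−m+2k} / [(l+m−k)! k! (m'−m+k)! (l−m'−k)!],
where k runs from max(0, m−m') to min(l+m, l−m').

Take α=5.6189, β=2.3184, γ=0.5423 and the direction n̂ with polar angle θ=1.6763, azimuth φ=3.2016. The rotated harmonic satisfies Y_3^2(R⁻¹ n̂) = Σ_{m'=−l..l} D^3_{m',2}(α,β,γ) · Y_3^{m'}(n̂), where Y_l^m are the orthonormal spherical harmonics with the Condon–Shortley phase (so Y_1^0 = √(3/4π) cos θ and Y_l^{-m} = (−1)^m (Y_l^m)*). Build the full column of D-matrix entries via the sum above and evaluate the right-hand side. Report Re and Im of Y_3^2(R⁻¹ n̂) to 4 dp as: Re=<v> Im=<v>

Need the full column D^3_{m',2} for m'=−3..3 at α=5.6189, β=2.3184, γ=0.5423.
cos(β/2)=0.400073, sin(β/2)=0.916483
d^3_{-3,2}: single k=5 term ⇒ +0.633633;  D = -0.632330-0.040611i
d^3_{-2,2}: k∈[4..5] ⇒ +0.564607 -0.592581 = -0.027973;  D = +0.020874+0.018622i
d^3_{-1,2}: k∈[3..4] ⇒ +0.311760 -0.818016 = -0.506256;  D = +0.089683+0.498249i
d^3_{0,2}: k∈[2..3] ⇒ +0.117860 -0.618496 = -0.500636;  D = -0.233931+0.442621i
d^3_{1,2}: k∈[1..2] ⇒ +0.029704 -0.311760 = -0.282056;  D = -0.257506+0.115092i
d^3_{2,2}: k∈[0..1] ⇒ +0.004100 -0.107591 = -0.103490;  D = -0.100426-0.024999i
d^3_{3,2}: single k=0 term ⇒ -0.023009;  D = -0.014153-0.018141i
Y_3^{m'}(θ=1.6763,φ=3.2016) and Σ D·Y over m':
  (-0.6323-0.0406i)·(-0.4037+0.0735i)  (+0.0209+0.0186i)·(-0.1057+0.0127i)  (+0.0897+0.4982i)·(+0.3030-0.0182i)  (-0.2339+0.4426i)·(+0.1157+0.0000i)  (-0.2575+0.1151i)·(-0.3030-0.0182i)  (-0.1004-0.0250i)·(-0.1057-0.0127i)  (-0.0142-0.0181i)·(+0.4037+0.0735i)
Y_3^2(R⁻¹ n̂) = +0.351007+0.134173i

Re=0.3510 Im=0.1342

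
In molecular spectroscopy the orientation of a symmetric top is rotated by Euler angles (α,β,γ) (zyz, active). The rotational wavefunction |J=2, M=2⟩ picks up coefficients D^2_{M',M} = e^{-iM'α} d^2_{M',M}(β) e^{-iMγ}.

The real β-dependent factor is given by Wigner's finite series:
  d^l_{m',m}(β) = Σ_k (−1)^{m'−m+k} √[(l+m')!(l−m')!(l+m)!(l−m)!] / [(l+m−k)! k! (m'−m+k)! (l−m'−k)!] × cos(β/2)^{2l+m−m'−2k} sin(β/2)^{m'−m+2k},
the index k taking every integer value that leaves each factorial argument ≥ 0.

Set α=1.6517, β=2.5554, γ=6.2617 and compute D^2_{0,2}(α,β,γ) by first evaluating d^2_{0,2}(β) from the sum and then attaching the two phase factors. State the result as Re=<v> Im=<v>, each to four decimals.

Re=0.1872 Im=0.0081

Split into d^2_{0,2}(β=2.5554) × two z-phases.
Half-angle: c=0.288918, s=0.957354. N=√(2·2·24·1)=9.797959
The bounds max(0,m−m')=2 and min(l+m,l−m')=2 give 1 term
  k=2: (−1)^0·9.7980/(4)·0.2889^2·0.9574^2 = +0.187400
d^2_{0,2}(2.5554) = +0.187400
Phases: e^{-i·(0)·1.6517}=+1.000000+0.000000i, e^{-i·(2)·6.2617}=+0.999077+0.042957i ⇒ D=+0.187227+0.008050i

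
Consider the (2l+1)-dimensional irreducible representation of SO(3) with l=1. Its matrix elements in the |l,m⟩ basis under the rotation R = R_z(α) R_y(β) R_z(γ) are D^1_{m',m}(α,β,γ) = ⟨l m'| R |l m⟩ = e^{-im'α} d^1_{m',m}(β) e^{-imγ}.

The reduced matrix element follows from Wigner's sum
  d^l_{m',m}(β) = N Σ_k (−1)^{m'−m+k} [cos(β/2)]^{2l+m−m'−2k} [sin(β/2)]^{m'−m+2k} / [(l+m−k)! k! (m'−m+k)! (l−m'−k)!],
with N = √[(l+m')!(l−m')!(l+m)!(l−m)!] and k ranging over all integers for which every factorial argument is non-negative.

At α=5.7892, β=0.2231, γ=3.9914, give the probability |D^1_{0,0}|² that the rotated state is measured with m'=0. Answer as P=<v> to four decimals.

P=0.9510

First d^1_{0,0}(β=0.2231), then the phase factors e^{-i(0)α} and e^{-i(0)γ}:
With c≡cos(β/2)=0.993785 and s≡sin(β/2)=0.111319, N=[1·1·1·1]^{1/2}=1.000000
k∈{0,1} keeps every argument non-negative
  k=0: (−1)^0·1.0000/(1)·0.9938^2·0.1113^0 = +0.987608
  k=1: (−1)^1·1.0000/(1)·0.9938^0·0.1113^2 = -0.012392
d^1_{0,0}(0.2231) = +0.987608 -0.012392 = +0.975216
|D^1_{0,0}|² = |d^1_{0,0}(β)|² = (+0.975216)² = 0.951047 (the z-rotation phases have unit modulus)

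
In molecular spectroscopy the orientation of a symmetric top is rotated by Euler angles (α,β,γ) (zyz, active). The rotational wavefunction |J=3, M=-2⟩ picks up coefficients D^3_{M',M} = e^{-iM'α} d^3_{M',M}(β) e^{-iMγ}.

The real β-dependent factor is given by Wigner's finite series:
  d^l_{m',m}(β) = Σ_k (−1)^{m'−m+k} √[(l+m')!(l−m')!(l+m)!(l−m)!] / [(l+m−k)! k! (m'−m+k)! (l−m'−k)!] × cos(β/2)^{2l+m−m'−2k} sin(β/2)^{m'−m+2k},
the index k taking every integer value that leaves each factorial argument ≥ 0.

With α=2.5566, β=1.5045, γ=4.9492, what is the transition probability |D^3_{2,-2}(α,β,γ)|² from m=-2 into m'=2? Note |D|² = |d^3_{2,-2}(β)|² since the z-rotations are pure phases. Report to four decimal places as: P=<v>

D^3_{2,-2}(2.5566,1.5045,4.9492) = e^{-i·2·2.5566}·d^3_{2,-2}(1.5045)·e^{-i·-2·4.9492}. Compute d first:
c=cos(1.5045/2)=0.730153, s=sin(1.5045/2)=0.683283; N=√[120·1·1·120]=120.000000
k∈{0,1} keeps every argument non-negative
  k=0: (−1)^4·120.0000/(24)·0.7302^2·0.6833^4 = +0.581034
  k=1: (−1)^5·120.0000/(120)·0.7302^0·0.6833^6 = -0.101767
d^3_{2,-2}(1.5045) = +0.581034 -0.101767 = +0.479267
|D^3_{2,-2}|² = |d^3_{2,-2}(β)|² = (+0.479267)² = 0.229697 (the z-rotation phases have unit modulus)

P=0.2297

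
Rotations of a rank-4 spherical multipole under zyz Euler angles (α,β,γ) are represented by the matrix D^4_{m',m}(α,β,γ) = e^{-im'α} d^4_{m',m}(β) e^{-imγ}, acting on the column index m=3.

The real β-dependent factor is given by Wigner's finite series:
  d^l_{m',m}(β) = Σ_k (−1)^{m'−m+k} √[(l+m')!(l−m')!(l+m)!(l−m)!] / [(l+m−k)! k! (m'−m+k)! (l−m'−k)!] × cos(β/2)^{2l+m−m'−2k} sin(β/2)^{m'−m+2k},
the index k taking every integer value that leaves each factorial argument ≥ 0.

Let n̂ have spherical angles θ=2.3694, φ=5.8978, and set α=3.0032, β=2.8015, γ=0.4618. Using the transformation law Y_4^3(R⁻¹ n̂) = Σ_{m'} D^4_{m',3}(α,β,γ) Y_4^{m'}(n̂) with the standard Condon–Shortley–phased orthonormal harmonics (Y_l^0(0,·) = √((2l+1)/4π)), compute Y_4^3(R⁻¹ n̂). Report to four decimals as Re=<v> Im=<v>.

Need the full column D^4_{m',3} for m'=−4..4 at α=3.0032, β=2.8015, γ=0.4618.
cos(β/2)=0.169228, sin(β/2)=0.985577
d^4_{-4,3}: single k=7 term ⇒ +0.432365;  D = -0.155614-0.403391i
d^4_{-3,3}: k∈[6..7] ⇒ +0.183732 -0.890275 = -0.706543;  D = -0.160926-0.687972i
d^4_{-2,3}: k∈[5..6] ⇒ +0.050589 -0.571966 = -0.521377;  D = +0.047582+0.519201i
d^4_{-1,3}: k∈[4..5] ⇒ +0.010237 -0.208333 = -0.198096;  D = +0.009308-0.197877i
d^4_{0,3}: k∈[3..4] ⇒ +0.001572 -0.053325 = -0.051753;  D = -0.009540+0.050866i
d^4_{1,3}: k∈[2..3] ⇒ +0.000181 -0.010237 = -0.010056;  D = +0.003199-0.009533i
d^4_{2,3}: k∈[1..2] ⇒ +0.000015 -0.001491 = -0.001477;  D = -0.000659+0.001322i
d^4_{3,3}: k∈[0..1] ⇒ +0.000001 -0.000160 = -0.000159;  D = +0.000090-0.000131i
d^4_{4,3}: single k=0 term ⇒ -0.000011;  D = -0.000007+0.000008i
Y_4^{m'}(θ=2.3694,φ=5.8978) and Σ D·Y over m':
  (-0.1556-0.4034i)·(+0.0031+0.1048i)  (-0.1609-0.6880i)·(-0.1227-0.2787i)  (+0.0476+0.5192i)·(+0.3028+0.2941i)  (+0.0093-0.1979i)·(-0.1298-0.0527i)  (-0.0095+0.0509i)·(-0.3362+0.0000i)  (+0.0032-0.0095i)·(+0.1298-0.0527i)  (-0.0007+0.0013i)·(+0.3028-0.2941i)  (+0.0001-0.0001i)·(+0.1227-0.2787i)  (-0.0000+0.0000i)·(+0.0031-0.1048i)
Y_4^3(R⁻¹ n̂) = -0.276854+0.290193i

Re=-0.2769 Im=0.2902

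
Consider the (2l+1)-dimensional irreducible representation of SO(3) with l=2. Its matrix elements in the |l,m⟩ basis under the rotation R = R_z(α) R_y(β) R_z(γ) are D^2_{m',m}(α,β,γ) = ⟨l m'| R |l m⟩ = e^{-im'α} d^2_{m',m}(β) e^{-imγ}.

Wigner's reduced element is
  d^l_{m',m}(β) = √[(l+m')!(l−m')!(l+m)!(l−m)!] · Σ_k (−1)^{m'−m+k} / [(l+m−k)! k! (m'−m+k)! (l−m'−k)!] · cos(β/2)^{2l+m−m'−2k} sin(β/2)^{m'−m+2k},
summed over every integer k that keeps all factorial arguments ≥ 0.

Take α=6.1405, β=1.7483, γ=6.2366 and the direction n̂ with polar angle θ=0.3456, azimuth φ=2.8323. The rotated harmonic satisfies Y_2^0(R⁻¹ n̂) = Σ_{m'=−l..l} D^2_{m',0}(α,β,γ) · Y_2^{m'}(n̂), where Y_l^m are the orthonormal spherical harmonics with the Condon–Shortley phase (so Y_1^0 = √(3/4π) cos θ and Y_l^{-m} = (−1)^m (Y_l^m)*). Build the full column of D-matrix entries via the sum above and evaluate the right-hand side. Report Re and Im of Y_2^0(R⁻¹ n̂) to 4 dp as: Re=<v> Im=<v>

Need the full column D^2_{m',0} for m'=−2..2 at α=6.1405, β=1.7483, γ=6.2366.
cos(β/2)=0.641649, sin(β/2)=0.766998
d^2_{-2,0}: single k=2 term ⇒ +0.593280;  D = +0.569286-0.167016i
d^2_{-1,0}: k∈[1..2] ⇒ +0.496321 -0.709180 = -0.212859;  D = -0.210696+0.030269i
d^2_{0,0}: k∈[0..2] ⇒ +0.169508 -0.968822 +0.346081 = -0.453233;  D = -0.453233+0.000000i
d^2_{1,0}: k∈[0..1] ⇒ -0.496321 +0.709180 = +0.212859;  D = +0.210696+0.030269i
d^2_{2,0}: single k=0 term ⇒ +0.593280;  D = +0.569286+0.167016i
Y_2^{m'}(θ=0.3456,φ=2.8323) and Σ D·Y over m':
  (+0.5693-0.1670i)·(+0.0361+0.0257i)  (-0.2107+0.0303i)·(-0.2346-0.0750i)  (-0.4532+0.0000i)·(+0.5222+0.0000i)  (+0.2107+0.0303i)·(+0.2346-0.0750i)  (+0.5693+0.1670i)·(+0.0361-0.0257i)
Y_2^0(R⁻¹ n̂) = -0.083598+0.000000i

Re=-0.0836 Im=0.0000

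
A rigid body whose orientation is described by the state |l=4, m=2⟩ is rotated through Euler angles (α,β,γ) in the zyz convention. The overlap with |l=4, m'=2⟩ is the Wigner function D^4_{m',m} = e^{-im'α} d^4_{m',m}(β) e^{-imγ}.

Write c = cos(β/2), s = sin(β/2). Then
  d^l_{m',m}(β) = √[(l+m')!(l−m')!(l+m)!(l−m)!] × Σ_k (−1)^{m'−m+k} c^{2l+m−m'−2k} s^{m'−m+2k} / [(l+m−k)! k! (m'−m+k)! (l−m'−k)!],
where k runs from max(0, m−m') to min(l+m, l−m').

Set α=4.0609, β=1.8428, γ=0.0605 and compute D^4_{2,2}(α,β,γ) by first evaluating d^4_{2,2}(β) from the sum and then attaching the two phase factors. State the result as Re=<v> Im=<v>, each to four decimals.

Re=-0.1716 Im=-0.4189

Split into d^4_{2,2}(β=1.8428) × two z-phases.
Half-angle: c=0.604706, s=0.796449. N=√(720·2·720·2)=1440.000000
k∈{0,1,2} keeps every argument non-negative
  k=0: (−1)^0·1440.0000/(1440)·0.6047^8·0.7964^0 = +0.017879
  k=1: (−1)^1·1440.0000/(120)·0.6047^6·0.7964^2 = -0.372187
  k=2: (−1)^2·1440.0000/(96)·0.6047^4·0.7964^4 = +0.807048
d^4_{2,2}(1.8428) = +0.017879 -0.372187 +0.807048 = +0.452740
Attach z-rotation phases: D = e^{-i(2)(4.0609)}·(+0.452740)·e^{-i(2)(0.0605)} = -0.171632-0.418947i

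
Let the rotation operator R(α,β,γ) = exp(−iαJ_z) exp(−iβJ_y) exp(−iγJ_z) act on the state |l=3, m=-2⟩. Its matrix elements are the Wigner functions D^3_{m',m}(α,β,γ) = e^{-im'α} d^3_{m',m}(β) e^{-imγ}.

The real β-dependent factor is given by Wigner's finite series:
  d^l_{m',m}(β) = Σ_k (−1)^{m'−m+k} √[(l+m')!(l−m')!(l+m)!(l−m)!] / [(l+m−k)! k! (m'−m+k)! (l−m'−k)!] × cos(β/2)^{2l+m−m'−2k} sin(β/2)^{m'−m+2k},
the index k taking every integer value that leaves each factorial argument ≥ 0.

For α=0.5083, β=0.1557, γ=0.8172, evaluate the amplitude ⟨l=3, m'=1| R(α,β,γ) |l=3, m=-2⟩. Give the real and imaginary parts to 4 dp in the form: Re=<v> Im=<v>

D^3_{1,-2}(0.5083,0.1557,0.8172) = e^{-i·1·0.5083}·d^3_{1,-2}(0.1557)·e^{-i·-2·0.8172}. Compute d first:
c=cos(0.1557/2)=0.996971, s=sin(0.1557/2)=0.077771; N=√[24·2·1·120]=75.894664
The bounds max(0,m−m')=0 and min(l+m,l−m')=1 give 2 terms
  k=0: (−1)^3·75.8947/(12)·0.9970^3·0.0778^3 = -0.002948
  k=1: (−1)^4·75.8947/(24)·0.9970^1·0.0778^5 = +0.000009
d^3_{1,-2}(0.1557) = -0.002948 +0.000009 = -0.002939
Phases: e^{-i·(1)·0.5083}=+0.873573-0.486693i, e^{-i·(-2)·0.8172}=-0.063561+0.997978i ⇒ D=-0.001264-0.002653i

Re=-0.0013 Im=-0.0027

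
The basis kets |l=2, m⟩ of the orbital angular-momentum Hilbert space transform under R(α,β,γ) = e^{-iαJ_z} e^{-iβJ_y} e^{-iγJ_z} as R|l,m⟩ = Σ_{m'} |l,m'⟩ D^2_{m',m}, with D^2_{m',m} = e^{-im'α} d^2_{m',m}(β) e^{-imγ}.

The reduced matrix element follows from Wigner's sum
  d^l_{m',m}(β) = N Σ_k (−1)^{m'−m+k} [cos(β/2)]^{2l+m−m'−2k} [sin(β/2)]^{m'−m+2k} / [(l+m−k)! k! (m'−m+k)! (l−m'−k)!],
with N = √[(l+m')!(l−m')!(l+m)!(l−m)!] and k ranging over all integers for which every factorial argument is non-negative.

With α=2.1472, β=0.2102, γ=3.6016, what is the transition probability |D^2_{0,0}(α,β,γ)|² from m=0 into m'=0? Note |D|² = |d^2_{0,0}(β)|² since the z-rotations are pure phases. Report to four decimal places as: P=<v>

First d^2_{0,0}(β=0.2102), then the phase factors e^{-i(0)α} and e^{-i(0)γ}:
With c≡cos(β/2)=0.994482 and s≡sin(β/2)=0.104907, N=[2·2·2·2]^{1/2}=4.000000
k: max(0,(0)−(0))=0 … min(2+(0),2−(0))=2
  k=0: (−1)^0·4.0000/(4)·0.9945^4·0.1049^0 = +0.978110
  k=1: (−1)^1·4.0000/(1)·0.9945^2·0.1049^2 = -0.043537
  k=2: (−1)^2·4.0000/(4)·0.9945^0·0.1049^4 = +0.000121
d^2_{0,0}(0.2102) = +0.978110 -0.043537 +0.000121 = +0.934694
|D^2_{0,0}|² = |d^2_{0,0}(β)|² = (+0.934694)² = 0.873653 (the z-rotation phases have unit modulus)

P=0.8737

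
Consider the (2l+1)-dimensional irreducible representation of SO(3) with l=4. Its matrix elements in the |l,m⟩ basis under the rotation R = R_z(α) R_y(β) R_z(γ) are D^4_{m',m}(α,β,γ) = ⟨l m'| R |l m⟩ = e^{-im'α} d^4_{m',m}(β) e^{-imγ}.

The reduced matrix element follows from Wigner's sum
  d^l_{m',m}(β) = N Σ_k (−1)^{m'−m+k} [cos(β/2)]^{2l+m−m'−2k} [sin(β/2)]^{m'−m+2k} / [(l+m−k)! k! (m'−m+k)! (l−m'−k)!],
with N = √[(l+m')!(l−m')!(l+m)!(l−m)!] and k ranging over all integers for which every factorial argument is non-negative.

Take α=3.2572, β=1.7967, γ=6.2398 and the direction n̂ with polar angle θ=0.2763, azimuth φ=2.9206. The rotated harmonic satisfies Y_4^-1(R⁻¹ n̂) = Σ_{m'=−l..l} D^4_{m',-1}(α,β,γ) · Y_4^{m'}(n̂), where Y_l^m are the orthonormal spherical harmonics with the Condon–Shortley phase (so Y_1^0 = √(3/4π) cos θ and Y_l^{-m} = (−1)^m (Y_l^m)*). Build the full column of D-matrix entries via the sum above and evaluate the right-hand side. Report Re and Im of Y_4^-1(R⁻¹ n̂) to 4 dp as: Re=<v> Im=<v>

Re=0.0497 Im=-0.0067

Need the full column D^4_{m',-1} for m'=−4..4 at α=3.2572, β=1.7967, γ=6.2398.
cos(β/2)=0.622902, sin(β/2)=0.782300
d^4_{-4,-1}: single k=3 term ⇒ +0.335979;  D = +0.306909+0.136705i
d^4_{-3,-1}: k∈[2..3] ⇒ +0.283749 -0.745917 = -0.462168;  D = +0.441054+0.138097i
d^4_{-2,-1}: k∈[1..3] ⇒ +0.120766 -0.952410 +1.001476 = +0.169833;  D = +0.166846+0.031712i
d^4_{-1,-1}: k∈[0..3] ⇒ +0.022665 -0.536235 +1.691581 -0.889364 = +0.288647;  D = -0.287895-0.020829i
d^4_{0,-1}: k∈[0..3] ⇒ -0.127299 +1.204714 -1.900167 +0.499515 = -0.323237;  D = -0.322933+0.014019i
d^4_{1,-1}: k∈[0..3] ⇒ +0.357490 -1.691581 +1.334046 -0.140277 = -0.140323;  D = +0.138553-0.022216i
d^4_{2,-1}: k∈[0..2] ⇒ -0.634940 +1.502214 -0.473881 = +0.393393;  D = +0.378654-0.106673i
d^4_{3,-1}: k∈[0..1] ⇒ +0.745917 -0.705911 = +0.040006;  D = -0.036999+0.015218i
d^4_{4,-1}: single k=0 term ⇒ -0.529931;  D = -0.463573+0.256762i
Y_4^{m'}(θ=0.2763,φ=2.9206) and Σ D·Y over m':
  (+0.3069+0.1367i)·(+0.0016+0.0019i)  (+0.4411+0.1381i)·(-0.0193-0.0150i)  (+0.1668+0.0317i)·(+0.1233+0.0583i)  (-0.2879-0.0208i)·(-0.4215-0.0947i)  (-0.3229+0.0140i)·(+0.5519+0.0000i)  (+0.1386-0.0222i)·(+0.4215-0.0947i)  (+0.3787-0.1067i)·(+0.1233-0.0583i)  (-0.0370+0.0152i)·(+0.0193-0.0150i)  (-0.4636+0.2568i)·(+0.0016-0.0019i)
Y_4^-1(R⁻¹ n̂) = +0.049694-0.006682i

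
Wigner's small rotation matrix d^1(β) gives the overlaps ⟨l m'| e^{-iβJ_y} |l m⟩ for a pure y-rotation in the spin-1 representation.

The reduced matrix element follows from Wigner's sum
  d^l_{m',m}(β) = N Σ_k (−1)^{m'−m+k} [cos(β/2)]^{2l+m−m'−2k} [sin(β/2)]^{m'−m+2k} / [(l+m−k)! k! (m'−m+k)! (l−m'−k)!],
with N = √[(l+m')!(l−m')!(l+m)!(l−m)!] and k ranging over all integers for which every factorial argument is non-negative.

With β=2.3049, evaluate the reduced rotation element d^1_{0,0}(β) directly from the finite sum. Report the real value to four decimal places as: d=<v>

d^1_{0,0}(β=2.3049) via Wigner's sum:
Half-angle: c=0.406250, s=0.913762. N=√(1·1·1·1)=1.000000
k∈{0,1} keeps every argument non-negative
  k=0: (−1)^0·1.0000/(1)·0.4062^2·0.9138^0 = +0.165039
  k=1: (−1)^1·1.0000/(1)·0.4062^0·0.9138^2 = -0.834961
d^1_{0,0}(2.3049) = +0.165039 -0.834961 = -0.669922

d=-0.6699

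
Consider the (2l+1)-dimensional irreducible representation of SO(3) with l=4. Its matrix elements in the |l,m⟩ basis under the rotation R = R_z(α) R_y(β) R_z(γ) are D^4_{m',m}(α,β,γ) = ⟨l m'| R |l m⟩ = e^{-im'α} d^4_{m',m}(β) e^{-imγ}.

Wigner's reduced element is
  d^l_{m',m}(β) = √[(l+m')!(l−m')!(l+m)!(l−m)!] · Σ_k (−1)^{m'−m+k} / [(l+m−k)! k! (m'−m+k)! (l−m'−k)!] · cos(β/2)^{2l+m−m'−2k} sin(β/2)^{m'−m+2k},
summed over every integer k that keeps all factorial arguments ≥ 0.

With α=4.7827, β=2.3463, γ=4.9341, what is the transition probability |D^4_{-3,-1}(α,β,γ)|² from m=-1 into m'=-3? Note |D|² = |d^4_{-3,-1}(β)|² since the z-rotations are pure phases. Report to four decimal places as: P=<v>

D^4_{-3,-1}(4.7827,2.3463,4.9341) = e^{-i·-3·4.7827}·d^4_{-3,-1}(2.3463)·e^{-i·-1·4.9341}. Compute d first:
c=cos(2.3463/2)=0.387249, s=sin(2.3463/2)=0.921975; N=√[1·5040·6·120]=1904.940944
k∈{2,3} keeps every argument non-negative
  k=2: (−1)^0·1904.9409/(240)·0.3872^6·0.9220^2 = +0.022754
  k=3: (−1)^1·1904.9409/(144)·0.3872^4·0.9220^4 = -0.214960
d^4_{-3,-1}(2.3463) = +0.022754 -0.214960 = -0.192207
|D^4_{-3,-1}|² = |d^4_{-3,-1}(β)|² = (-0.192207)² = 0.036943 (the z-rotation phases have unit modulus)

P=0.0369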